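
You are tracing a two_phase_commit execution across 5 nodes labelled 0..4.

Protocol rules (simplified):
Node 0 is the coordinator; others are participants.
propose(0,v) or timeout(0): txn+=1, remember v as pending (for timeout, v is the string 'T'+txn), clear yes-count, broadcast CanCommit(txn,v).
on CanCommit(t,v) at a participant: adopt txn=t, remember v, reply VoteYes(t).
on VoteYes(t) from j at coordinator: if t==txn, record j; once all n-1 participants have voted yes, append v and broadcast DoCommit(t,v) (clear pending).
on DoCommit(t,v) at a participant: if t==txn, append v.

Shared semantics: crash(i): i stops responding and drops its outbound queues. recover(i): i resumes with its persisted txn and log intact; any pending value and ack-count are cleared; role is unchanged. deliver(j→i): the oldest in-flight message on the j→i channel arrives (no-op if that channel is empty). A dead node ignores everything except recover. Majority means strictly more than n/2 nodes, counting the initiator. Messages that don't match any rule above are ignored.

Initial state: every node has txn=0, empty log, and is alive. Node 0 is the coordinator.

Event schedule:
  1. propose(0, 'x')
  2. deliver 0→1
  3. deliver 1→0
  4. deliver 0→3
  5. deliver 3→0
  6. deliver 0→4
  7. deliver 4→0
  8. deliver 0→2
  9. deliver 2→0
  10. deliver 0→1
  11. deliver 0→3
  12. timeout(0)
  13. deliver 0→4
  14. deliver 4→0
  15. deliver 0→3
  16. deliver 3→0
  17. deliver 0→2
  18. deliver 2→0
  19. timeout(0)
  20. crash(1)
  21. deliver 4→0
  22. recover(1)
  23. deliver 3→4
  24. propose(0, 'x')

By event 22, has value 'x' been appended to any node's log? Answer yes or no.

yes

1. propose(0,'x'):  <0:coor t1 ->
2. deliver 0→1:  <1:part t1 ->
3. deliver 1→0:  nop
4. deliver 0→3:  <3:part t1 ->
5. deliver 3→0:  nop
6. deliver 0→4:  <4:part t1 ->
7. deliver 4→0:  nop
8. deliver 0→2:  <2:part t1 ->
9. deliver 2→0:  <0:coor t1 x>
10. deliver 0→1:  <1:part t1 x>
11. deliver 0→3:  <3:part t1 x>
12. timeout(0):  <0:coor t2 x>
13. deliver 0→4:  <4:part t1 x>
14. deliver 4→0:  nop
15. deliver 0→3:  <3:part t2 x>
16. deliver 3→0:  nop
17. deliver 0→2:  <2:part t1 x>
18. deliver 2→0:  nop
19. timeout(0):  <0:coor t3 x>
20. crash(1):  <1:✗part t1 x>
21. deliver 4→0:  nop
22. recover(1):  <1:part t1 x>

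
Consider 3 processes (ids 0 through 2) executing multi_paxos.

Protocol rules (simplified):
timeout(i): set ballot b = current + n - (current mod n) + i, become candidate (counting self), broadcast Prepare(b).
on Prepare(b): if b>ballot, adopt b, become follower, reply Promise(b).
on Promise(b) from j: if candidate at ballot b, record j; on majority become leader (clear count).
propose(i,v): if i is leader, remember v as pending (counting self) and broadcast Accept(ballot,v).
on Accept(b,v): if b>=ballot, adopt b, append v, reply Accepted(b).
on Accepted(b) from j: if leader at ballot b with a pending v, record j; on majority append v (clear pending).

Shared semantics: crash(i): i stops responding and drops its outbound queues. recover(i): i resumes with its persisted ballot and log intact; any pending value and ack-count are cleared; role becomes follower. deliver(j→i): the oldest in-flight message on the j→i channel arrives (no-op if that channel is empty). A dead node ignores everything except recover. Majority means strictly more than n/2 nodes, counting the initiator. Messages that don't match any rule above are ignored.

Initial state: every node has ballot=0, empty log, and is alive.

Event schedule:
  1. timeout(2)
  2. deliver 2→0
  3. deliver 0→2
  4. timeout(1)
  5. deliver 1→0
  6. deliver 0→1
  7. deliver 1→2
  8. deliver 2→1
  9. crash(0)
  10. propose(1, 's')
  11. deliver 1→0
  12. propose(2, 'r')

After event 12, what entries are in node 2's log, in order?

[1] timeout(2) → N2(cand b5 [-])
[2] deliver 2→0 → N0(foll b5 [-])
[3] deliver 0→2 → N2(lead b5 [-])
[4] timeout(1) → N1(cand b4 [-])
[5] deliver 1→0 → ∅
[6] deliver 0→1 → ∅
[7] deliver 1→2 → ∅
[8] deliver 2→1 → N1(foll b5 [-])
[9] crash(0) → N0(✗foll b5 [-])
[10] propose(1,'s') → ∅
[11] deliver 1→0 → ∅
[12] propose(2,'r') → ∅

empty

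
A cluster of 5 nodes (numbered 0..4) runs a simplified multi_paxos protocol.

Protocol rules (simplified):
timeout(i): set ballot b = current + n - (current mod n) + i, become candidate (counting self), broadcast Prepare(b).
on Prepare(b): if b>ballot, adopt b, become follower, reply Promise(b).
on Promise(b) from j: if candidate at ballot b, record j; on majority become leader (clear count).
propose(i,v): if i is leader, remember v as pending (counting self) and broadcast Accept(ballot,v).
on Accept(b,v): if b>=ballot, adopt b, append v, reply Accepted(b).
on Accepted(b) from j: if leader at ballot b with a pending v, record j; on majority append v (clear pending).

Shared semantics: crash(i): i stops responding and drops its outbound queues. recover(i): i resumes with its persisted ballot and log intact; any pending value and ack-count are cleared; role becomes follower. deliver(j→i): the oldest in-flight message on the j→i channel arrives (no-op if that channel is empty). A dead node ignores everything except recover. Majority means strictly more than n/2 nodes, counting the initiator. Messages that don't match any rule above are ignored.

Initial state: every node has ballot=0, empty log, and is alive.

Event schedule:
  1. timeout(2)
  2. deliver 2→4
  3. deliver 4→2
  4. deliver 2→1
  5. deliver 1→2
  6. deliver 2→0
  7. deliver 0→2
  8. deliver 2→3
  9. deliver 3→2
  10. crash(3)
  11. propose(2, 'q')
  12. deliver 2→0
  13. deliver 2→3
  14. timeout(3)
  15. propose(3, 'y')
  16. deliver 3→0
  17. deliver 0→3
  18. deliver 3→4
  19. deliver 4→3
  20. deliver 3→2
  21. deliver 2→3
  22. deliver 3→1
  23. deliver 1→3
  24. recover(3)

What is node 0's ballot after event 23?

7

e1 timeout(2): 2[cand,b=7,-]
e2 deliver 2→4: 4[foll,b=7,-]
e3 deliver 4→2: ·
e4 deliver 2→1: 1[foll,b=7,-]
e5 deliver 1→2: 2[lead,b=7,-]
e6 deliver 2→0: 0[foll,b=7,-]
e7 deliver 0→2: ·
e8 deliver 2→3: 3[foll,b=7,-]
e9 deliver 3→2: ·
e10 crash(3): 3[✗foll,b=7,-]
e11 propose(2,'q'): ·
e12 deliver 2→0: 0[foll,b=7,q]
e13 deliver 2→3: ·
e14 timeout(3): ·
e15 propose(3,'y'): ·
e16 deliver 3→0: ·
e17 deliver 0→3: ·
e18 deliver 3→4: ·
e19 deliver 4→3: ·
e20 deliver 3→2: ·
e21 deliver 2→3: ·
e22 deliver 3→1: ·
e23 deliver 1→3: ·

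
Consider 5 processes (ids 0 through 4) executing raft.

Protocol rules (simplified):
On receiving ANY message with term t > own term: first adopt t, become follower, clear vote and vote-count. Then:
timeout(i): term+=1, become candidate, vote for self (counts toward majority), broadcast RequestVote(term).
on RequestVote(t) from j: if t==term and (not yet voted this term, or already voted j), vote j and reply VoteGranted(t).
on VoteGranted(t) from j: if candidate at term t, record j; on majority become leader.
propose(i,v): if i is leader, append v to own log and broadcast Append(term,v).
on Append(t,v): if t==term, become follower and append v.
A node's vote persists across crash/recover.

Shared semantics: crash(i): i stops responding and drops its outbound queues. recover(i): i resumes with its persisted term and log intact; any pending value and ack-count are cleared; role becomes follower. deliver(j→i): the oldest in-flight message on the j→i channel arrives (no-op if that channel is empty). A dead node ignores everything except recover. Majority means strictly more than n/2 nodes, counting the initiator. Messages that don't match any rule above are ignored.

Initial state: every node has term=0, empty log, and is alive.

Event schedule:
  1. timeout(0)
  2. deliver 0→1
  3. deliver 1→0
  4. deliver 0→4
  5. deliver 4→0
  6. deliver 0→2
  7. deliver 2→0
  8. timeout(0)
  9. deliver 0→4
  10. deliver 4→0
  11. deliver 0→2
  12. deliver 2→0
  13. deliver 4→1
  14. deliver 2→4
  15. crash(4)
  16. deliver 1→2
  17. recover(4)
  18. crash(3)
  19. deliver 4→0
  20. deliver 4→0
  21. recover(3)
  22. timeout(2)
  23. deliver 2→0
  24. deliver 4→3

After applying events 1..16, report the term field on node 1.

1

after 1 — timeout(0): n0:cand/t1/[-]
after 2 — deliver 0→1: n1:foll/t1/[-]
after 3 — deliver 1→0: ·
after 4 — deliver 0→4: n4:foll/t1/[-]
after 5 — deliver 4→0: n0:lead/t1/[-]
after 6 — deliver 0→2: n2:foll/t1/[-]
after 7 — deliver 2→0: ·
after 8 — timeout(0): n0:cand/t2/[-]
after 9 — deliver 0→4: n4:foll/t2/[-]
after 10 — deliver 4→0: ·
after 11 — deliver 0→2: n2:foll/t2/[-]
after 12 — deliver 2→0: n0:lead/t2/[-]
after 13 — deliver 4→1: ·
after 14 — deliver 2→4: ·
after 15 — crash(4): n4:✗foll/t2/[-]
after 16 — deliver 1→2: ·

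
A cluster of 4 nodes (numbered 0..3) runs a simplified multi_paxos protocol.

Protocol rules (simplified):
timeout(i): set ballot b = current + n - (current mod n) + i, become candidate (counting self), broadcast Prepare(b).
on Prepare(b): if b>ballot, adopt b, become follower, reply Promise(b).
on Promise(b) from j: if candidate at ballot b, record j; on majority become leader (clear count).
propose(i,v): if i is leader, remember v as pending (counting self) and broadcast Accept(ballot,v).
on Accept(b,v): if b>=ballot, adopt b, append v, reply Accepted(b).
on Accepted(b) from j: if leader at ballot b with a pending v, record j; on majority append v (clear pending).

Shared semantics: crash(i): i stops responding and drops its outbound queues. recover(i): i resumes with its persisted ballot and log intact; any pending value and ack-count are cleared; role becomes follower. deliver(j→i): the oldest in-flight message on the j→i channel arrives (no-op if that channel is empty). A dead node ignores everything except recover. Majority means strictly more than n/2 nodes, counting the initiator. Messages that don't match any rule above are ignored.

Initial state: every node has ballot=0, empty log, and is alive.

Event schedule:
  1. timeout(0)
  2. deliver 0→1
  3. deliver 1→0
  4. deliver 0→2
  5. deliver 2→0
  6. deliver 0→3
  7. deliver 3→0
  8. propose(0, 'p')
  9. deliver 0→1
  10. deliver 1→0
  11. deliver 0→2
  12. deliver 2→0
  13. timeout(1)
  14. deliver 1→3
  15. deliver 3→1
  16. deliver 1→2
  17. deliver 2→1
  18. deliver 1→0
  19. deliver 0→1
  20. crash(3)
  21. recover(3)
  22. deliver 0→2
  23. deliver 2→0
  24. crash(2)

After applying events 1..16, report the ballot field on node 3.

step 1 timeout(0): 0={cand,b=4,log=-}
step 2 deliver 0→1: 1={foll,b=4,log=-}
step 3 deliver 1→0: —
step 4 deliver 0→2: 2={foll,b=4,log=-}
step 5 deliver 2→0: 0={lead,b=4,log=-}
step 6 deliver 0→3: 3={foll,b=4,log=-}
step 7 deliver 3→0: —
step 8 propose(0,'p'): —
step 9 deliver 0→1: 1={foll,b=4,log=p}
step 10 deliver 1→0: —
step 11 deliver 0→2: 2={foll,b=4,log=p}
step 12 deliver 2→0: 0={lead,b=4,log=p}
step 13 timeout(1): 1={cand,b=9,log=p}
step 14 deliver 1→3: 3={foll,b=9,log=-}
step 15 deliver 3→1: —
step 16 deliver 1→2: 2={foll,b=9,log=p}

9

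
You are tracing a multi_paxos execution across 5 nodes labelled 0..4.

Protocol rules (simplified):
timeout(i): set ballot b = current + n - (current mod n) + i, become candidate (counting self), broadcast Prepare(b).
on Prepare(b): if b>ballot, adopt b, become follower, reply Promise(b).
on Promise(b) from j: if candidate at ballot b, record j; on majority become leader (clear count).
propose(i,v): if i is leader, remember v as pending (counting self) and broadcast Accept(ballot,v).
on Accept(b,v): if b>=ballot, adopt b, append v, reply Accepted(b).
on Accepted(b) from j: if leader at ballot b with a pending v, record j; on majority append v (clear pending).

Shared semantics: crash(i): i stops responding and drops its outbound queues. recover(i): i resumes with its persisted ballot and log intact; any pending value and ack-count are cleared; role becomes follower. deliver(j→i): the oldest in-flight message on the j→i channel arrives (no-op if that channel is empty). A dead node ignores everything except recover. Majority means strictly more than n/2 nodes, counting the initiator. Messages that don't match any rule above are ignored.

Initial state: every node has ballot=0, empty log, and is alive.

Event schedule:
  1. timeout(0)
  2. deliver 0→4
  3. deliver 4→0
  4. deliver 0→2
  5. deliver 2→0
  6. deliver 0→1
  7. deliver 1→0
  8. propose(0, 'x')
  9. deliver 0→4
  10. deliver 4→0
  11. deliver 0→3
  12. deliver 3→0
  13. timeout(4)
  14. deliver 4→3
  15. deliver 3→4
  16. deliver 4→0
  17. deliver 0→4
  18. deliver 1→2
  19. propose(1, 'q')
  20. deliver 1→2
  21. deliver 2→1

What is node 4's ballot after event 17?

14

e1 timeout(0): 0[cand,b=5,-]
e2 deliver 0→4: 4[foll,b=5,-]
e3 deliver 4→0: ·
e4 deliver 0→2: 2[foll,b=5,-]
e5 deliver 2→0: 0[lead,b=5,-]
e6 deliver 0→1: 1[foll,b=5,-]
e7 deliver 1→0: ·
e8 propose(0,'x'): ·
e9 deliver 0→4: 4[foll,b=5,x]
e10 deliver 4→0: ·
e11 deliver 0→3: 3[foll,b=5,-]
e12 deliver 3→0: ·
e13 timeout(4): 4[cand,b=14,x]
e14 deliver 4→3: 3[foll,b=14,-]
e15 deliver 3→4: ·
e16 deliver 4→0: 0[foll,b=14,-]
e17 deliver 0→4: 4[lead,b=14,x]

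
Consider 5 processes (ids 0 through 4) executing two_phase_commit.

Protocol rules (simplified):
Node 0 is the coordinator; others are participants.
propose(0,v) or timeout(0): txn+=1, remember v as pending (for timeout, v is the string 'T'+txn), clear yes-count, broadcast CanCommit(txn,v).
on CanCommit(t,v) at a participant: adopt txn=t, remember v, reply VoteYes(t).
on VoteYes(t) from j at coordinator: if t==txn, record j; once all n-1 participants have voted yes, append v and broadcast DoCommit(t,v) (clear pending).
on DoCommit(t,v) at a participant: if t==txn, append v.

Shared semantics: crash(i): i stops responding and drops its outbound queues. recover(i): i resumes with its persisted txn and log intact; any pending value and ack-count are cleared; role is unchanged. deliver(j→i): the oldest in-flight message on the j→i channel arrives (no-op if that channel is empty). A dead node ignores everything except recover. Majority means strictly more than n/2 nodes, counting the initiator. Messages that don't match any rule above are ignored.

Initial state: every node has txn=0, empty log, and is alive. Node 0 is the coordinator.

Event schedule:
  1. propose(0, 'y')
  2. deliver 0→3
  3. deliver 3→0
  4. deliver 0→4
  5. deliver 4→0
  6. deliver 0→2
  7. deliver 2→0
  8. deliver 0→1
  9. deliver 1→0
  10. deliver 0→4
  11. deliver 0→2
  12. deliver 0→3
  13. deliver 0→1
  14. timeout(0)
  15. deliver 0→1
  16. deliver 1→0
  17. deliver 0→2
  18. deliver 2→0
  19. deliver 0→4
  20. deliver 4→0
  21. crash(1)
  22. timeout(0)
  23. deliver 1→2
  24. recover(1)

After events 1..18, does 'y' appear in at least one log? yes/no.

e1 propose(0,'y'): 0[coor,t=1,-]
e2 deliver 0→3: 3[part,t=1,-]
e3 deliver 3→0: ·
e4 deliver 0→4: 4[part,t=1,-]
e5 deliver 4→0: ·
e6 deliver 0→2: 2[part,t=1,-]
e7 deliver 2→0: ·
e8 deliver 0→1: 1[part,t=1,-]
e9 deliver 1→0: 0[coor,t=1,y]
e10 deliver 0→4: 4[part,t=1,y]
e11 deliver 0→2: 2[part,t=1,y]
e12 deliver 0→3: 3[part,t=1,y]
e13 deliver 0→1: 1[part,t=1,y]
e14 timeout(0): 0[coor,t=2,y]
e15 deliver 0→1: 1[part,t=2,y]
e16 deliver 1→0: ·
e17 deliver 0→2: 2[part,t=2,y]
e18 deliver 2→0: ·

yes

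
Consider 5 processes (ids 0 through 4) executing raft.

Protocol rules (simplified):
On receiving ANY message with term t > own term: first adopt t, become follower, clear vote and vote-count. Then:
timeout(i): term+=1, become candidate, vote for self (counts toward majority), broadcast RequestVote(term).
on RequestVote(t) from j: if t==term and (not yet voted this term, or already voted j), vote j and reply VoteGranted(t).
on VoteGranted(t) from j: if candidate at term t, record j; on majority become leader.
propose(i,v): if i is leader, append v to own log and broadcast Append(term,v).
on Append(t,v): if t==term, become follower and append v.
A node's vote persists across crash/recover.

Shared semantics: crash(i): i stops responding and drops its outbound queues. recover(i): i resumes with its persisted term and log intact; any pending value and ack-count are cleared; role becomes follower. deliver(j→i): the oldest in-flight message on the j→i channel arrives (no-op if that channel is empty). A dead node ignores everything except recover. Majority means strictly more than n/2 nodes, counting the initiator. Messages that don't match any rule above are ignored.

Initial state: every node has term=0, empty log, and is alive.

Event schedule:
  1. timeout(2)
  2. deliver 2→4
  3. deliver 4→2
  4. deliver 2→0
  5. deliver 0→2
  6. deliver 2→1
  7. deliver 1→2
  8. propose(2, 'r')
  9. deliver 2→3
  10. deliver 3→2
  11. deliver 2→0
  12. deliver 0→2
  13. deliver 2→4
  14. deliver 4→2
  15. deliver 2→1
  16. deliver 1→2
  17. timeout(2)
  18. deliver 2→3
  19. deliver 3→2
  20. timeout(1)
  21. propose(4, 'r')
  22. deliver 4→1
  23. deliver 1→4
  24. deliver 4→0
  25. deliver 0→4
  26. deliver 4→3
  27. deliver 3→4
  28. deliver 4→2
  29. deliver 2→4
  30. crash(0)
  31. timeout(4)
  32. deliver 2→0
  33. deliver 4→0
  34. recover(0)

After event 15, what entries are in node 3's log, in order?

empty

[1] timeout(2) → N2(cand t1 [-])
[2] deliver 2→4 → N4(foll t1 [-])
[3] deliver 4→2 → ∅
[4] deliver 2→0 → N0(foll t1 [-])
[5] deliver 0→2 → N2(lead t1 [-])
[6] deliver 2→1 → N1(foll t1 [-])
[7] deliver 1→2 → ∅
[8] propose(2,'r') → N2(lead t1 [r])
[9] deliver 2→3 → N3(foll t1 [-])
[10] deliver 3→2 → ∅
[11] deliver 2→0 → N0(foll t1 [r])
[12] deliver 0→2 → ∅
[13] deliver 2→4 → N4(foll t1 [r])
[14] deliver 4→2 → ∅
[15] deliver 2→1 → N1(foll t1 [r])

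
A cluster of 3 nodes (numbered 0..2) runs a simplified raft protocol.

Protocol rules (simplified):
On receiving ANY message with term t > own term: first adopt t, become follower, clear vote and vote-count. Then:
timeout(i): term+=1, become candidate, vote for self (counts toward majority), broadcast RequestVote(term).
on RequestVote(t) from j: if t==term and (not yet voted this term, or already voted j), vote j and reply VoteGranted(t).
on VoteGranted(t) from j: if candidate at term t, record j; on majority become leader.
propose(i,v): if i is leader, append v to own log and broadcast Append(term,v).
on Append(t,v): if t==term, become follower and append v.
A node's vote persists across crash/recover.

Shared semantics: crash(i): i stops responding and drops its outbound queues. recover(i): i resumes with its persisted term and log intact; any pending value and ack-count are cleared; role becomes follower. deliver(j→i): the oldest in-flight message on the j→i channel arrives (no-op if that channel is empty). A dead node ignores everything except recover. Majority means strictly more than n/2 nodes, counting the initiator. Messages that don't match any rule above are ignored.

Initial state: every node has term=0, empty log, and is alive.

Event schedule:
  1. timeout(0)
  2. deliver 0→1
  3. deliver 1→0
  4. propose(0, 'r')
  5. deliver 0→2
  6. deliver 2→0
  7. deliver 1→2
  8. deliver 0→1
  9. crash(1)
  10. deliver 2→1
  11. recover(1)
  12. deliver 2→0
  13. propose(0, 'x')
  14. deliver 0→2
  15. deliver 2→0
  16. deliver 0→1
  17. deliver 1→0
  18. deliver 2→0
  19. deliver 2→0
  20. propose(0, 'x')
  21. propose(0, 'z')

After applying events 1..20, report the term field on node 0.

1

after 1 — timeout(0): n0:cand/t1/[-]
after 2 — deliver 0→1: n1:foll/t1/[-]
after 3 — deliver 1→0: n0:lead/t1/[-]
after 4 — propose(0,'r'): n0:lead/t1/[r]
after 5 — deliver 0→2: n2:foll/t1/[-]
after 6 — deliver 2→0: ·
after 7 — deliver 1→2: ·
after 8 — deliver 0→1: n1:foll/t1/[r]
after 9 — crash(1): n1:✗foll/t1/[r]
after 10 — deliver 2→1: ·
after 11 — recover(1): n1:foll/t1/[r]
after 12 — deliver 2→0: ·
after 13 — propose(0,'x'): n0:lead/t1/[r,x]
after 14 — deliver 0→2: n2:foll/t1/[r]
after 15 — deliver 2→0: ·
after 16 — deliver 0→1: n1:foll/t1/[r,x]
after 17 — deliver 1→0: ·
after 18 — deliver 2→0: ·
after 19 — deliver 2→0: ·
after 20 — propose(0,'x'): n0:lead/t1/[r,x,x]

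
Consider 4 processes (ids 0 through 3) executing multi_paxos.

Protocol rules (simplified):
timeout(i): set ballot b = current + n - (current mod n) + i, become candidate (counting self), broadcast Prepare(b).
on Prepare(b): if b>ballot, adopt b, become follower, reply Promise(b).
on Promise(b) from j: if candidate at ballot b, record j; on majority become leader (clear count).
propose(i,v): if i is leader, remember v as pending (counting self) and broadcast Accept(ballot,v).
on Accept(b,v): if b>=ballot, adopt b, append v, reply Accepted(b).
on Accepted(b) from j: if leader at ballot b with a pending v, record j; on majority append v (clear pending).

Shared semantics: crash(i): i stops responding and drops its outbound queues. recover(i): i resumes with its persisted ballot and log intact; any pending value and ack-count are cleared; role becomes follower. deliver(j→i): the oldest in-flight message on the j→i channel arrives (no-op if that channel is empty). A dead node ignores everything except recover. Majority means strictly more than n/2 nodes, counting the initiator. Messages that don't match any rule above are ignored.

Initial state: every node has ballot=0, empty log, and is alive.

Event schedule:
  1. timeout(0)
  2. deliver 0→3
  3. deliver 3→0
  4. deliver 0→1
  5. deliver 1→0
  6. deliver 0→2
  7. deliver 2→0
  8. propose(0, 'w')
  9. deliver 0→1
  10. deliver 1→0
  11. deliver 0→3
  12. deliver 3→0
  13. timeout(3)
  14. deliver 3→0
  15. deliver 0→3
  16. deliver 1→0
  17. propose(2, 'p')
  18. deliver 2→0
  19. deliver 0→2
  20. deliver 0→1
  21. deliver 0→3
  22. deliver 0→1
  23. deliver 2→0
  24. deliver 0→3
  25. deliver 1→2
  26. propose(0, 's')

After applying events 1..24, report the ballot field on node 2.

4

e1 timeout(0): 0[cand,b=4,-]
e2 deliver 0→3: 3[foll,b=4,-]
e3 deliver 3→0: ·
e4 deliver 0→1: 1[foll,b=4,-]
e5 deliver 1→0: 0[lead,b=4,-]
e6 deliver 0→2: 2[foll,b=4,-]
e7 deliver 2→0: ·
e8 propose(0,'w'): ·
e9 deliver 0→1: 1[foll,b=4,w]
e10 deliver 1→0: ·
e11 deliver 0→3: 3[foll,b=4,w]
e12 deliver 3→0: 0[lead,b=4,w]
e13 timeout(3): 3[cand,b=11,w]
e14 deliver 3→0: 0[foll,b=11,w]
e15 deliver 0→3: ·
e16 deliver 1→0: ·
e17 propose(2,'p'): ·
e18 deliver 2→0: ·
e19 deliver 0→2: 2[foll,b=4,w]
e20 deliver 0→1: ·
e21 deliver 0→3: ·
e22 deliver 0→1: ·
e23 deliver 2→0: ·
e24 deliver 0→3: ·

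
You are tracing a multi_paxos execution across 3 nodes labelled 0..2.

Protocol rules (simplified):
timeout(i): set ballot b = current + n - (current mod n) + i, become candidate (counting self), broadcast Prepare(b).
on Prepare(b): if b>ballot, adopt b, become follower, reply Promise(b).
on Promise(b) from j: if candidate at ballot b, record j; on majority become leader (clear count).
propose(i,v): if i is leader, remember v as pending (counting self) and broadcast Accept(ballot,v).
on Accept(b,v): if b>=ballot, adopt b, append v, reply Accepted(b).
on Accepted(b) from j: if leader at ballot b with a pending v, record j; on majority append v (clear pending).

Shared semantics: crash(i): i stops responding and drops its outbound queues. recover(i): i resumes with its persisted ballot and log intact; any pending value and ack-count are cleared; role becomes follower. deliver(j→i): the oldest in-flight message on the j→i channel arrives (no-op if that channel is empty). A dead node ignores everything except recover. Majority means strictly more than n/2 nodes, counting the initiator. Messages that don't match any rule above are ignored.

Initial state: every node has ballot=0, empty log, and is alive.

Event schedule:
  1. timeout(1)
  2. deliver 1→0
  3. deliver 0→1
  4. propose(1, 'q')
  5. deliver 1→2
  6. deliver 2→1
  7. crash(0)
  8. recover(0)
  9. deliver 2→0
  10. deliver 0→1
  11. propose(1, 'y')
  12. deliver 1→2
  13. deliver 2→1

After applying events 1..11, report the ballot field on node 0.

after 1 — timeout(1): n1:cand/b4/[-]
after 2 — deliver 1→0: n0:foll/b4/[-]
after 3 — deliver 0→1: n1:lead/b4/[-]
after 4 — propose(1,'q'): ·
after 5 — deliver 1→2: n2:foll/b4/[-]
after 6 — deliver 2→1: ·
after 7 — crash(0): n0:✗foll/b4/[-]
after 8 — recover(0): n0:foll/b4/[-]
after 9 — deliver 2→0: ·
after 10 — deliver 0→1: ·
after 11 — propose(1,'y'): ·

4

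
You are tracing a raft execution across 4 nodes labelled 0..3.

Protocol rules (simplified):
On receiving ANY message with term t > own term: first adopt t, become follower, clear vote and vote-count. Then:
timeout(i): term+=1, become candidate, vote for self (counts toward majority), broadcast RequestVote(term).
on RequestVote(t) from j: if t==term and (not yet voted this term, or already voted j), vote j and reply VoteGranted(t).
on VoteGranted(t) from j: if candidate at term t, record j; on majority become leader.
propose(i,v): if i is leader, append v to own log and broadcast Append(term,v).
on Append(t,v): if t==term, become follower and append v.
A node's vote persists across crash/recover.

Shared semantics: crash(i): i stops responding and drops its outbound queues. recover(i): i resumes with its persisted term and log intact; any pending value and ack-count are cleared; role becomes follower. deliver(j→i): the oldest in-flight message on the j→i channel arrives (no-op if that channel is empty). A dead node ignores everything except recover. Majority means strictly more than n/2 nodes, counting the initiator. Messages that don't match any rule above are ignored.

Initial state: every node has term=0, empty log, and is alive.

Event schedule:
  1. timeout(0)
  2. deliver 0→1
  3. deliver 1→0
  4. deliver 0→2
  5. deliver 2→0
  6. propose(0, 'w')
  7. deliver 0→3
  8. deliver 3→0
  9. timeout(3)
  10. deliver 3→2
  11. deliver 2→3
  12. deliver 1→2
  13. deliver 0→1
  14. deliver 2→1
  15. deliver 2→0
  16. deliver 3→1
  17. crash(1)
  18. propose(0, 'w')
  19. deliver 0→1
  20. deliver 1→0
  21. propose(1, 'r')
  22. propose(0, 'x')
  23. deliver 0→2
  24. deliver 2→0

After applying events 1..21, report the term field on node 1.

e1 timeout(0): 0[cand,t=1,-]
e2 deliver 0→1: 1[foll,t=1,-]
e3 deliver 1→0: ·
e4 deliver 0→2: 2[foll,t=1,-]
e5 deliver 2→0: 0[lead,t=1,-]
e6 propose(0,'w'): 0[lead,t=1,w]
e7 deliver 0→3: 3[foll,t=1,-]
e8 deliver 3→0: ·
e9 timeout(3): 3[cand,t=2,-]
e10 deliver 3→2: 2[foll,t=2,-]
e11 deliver 2→3: ·
e12 deliver 1→2: ·
e13 deliver 0→1: 1[foll,t=1,w]
e14 deliver 2→1: ·
e15 deliver 2→0: ·
e16 deliver 3→1: 1[foll,t=2,w]
e17 crash(1): 1[✗foll,t=2,w]
e18 propose(0,'w'): 0[lead,t=1,w,w]
e19 deliver 0→1: ·
e20 deliver 1→0: ·
e21 propose(1,'r'): ·

2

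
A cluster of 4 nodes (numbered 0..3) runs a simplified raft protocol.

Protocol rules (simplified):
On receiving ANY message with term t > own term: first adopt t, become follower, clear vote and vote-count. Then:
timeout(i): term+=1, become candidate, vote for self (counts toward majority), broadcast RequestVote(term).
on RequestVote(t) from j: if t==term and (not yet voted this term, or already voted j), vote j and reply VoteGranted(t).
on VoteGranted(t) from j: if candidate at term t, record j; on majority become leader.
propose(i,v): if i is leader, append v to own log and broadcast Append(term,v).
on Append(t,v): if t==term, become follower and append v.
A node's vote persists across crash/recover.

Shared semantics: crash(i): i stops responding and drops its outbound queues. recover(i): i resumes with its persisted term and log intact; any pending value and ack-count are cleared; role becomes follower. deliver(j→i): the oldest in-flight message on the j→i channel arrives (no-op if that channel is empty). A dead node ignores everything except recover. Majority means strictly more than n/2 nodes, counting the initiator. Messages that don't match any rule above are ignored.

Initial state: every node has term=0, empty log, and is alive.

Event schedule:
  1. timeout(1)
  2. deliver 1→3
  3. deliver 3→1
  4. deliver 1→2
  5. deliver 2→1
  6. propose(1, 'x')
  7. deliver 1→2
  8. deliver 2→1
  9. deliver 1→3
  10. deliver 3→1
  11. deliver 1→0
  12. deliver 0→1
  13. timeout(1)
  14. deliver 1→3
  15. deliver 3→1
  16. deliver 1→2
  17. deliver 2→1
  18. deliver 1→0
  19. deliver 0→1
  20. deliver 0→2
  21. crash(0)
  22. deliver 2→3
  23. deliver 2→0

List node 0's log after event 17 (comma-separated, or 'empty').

empty

1. timeout(1):  <1:cand t1 ->
2. deliver 1→3:  <3:foll t1 ->
3. deliver 3→1:  nop
4. deliver 1→2:  <2:foll t1 ->
5. deliver 2→1:  <1:lead t1 ->
6. propose(1,'x'):  <1:lead t1 x>
7. deliver 1→2:  <2:foll t1 x>
8. deliver 2→1:  nop
9. deliver 1→3:  <3:foll t1 x>
10. deliver 3→1:  nop
11. deliver 1→0:  <0:foll t1 ->
12. deliver 0→1:  nop
13. timeout(1):  <1:cand t2 x>
14. deliver 1→3:  <3:foll t2 x>
15. deliver 3→1:  nop
16. deliver 1→2:  <2:foll t2 x>
17. deliver 2→1:  <1:lead t2 x>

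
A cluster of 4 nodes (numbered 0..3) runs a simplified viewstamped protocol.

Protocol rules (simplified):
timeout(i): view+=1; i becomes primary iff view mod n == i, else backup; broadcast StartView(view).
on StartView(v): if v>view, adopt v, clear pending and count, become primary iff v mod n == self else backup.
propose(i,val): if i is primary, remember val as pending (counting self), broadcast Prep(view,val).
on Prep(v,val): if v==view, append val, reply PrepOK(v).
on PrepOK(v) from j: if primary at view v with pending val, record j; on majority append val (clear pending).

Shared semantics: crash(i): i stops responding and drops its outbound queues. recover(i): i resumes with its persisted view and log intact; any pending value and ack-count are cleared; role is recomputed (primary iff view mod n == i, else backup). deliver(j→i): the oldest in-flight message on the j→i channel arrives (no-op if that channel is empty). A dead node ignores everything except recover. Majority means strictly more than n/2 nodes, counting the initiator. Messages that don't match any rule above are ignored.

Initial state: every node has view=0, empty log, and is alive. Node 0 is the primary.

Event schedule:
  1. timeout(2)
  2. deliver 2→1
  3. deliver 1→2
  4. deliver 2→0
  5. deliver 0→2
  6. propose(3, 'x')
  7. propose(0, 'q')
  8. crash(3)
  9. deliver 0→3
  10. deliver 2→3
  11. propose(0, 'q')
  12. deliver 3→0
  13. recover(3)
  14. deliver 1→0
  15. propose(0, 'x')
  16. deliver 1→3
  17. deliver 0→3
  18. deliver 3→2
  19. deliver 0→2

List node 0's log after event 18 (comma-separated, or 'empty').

1. timeout(2):  <2:back v1 ->
2. deliver 2→1:  <1:prim v1 ->
3. deliver 1→2:  nop
4. deliver 2→0:  <0:back v1 ->
5. deliver 0→2:  nop
6. propose(3,'x'):  nop
7. propose(0,'q'):  nop
8. crash(3):  <3:✗back v0 ->
9. deliver 0→3:  nop
10. deliver 2→3:  nop
11. propose(0,'q'):  nop
12. deliver 3→0:  nop
13. recover(3):  <3:back v0 ->
14. deliver 1→0:  nop
15. propose(0,'x'):  nop
16. deliver 1→3:  nop
17. deliver 0→3:  nop
18. deliver 3→2:  nop

empty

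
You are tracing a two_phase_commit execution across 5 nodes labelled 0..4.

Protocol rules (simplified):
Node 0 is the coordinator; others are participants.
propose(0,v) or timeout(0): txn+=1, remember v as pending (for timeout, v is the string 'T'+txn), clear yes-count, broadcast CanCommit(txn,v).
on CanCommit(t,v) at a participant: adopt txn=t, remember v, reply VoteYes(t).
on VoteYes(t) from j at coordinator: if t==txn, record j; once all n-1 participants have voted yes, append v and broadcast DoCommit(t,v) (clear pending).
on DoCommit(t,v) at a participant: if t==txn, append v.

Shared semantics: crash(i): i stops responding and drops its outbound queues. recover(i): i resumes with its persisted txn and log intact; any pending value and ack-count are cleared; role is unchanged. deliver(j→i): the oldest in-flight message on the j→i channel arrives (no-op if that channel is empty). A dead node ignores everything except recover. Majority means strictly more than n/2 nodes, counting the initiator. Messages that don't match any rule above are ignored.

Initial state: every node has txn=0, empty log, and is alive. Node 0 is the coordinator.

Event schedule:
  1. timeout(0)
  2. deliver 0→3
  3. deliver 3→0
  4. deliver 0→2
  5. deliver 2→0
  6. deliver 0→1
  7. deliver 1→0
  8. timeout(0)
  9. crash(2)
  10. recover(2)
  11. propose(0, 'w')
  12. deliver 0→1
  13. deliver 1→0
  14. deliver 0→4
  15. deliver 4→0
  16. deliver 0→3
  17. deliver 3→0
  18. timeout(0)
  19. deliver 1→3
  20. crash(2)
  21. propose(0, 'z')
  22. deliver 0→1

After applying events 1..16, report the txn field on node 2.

step 1 timeout(0): 0={coor,t=1,log=-}
step 2 deliver 0→3: 3={part,t=1,log=-}
step 3 deliver 3→0: —
step 4 deliver 0→2: 2={part,t=1,log=-}
step 5 deliver 2→0: —
step 6 deliver 0→1: 1={part,t=1,log=-}
step 7 deliver 1→0: —
step 8 timeout(0): 0={coor,t=2,log=-}
step 9 crash(2): 2={✗part,t=1,log=-}
step 10 recover(2): 2={part,t=1,log=-}
step 11 propose(0,'w'): 0={coor,t=3,log=-}
step 12 deliver 0→1: 1={part,t=2,log=-}
step 13 deliver 1→0: —
step 14 deliver 0→4: 4={part,t=1,log=-}
step 15 deliver 4→0: —
step 16 deliver 0→3: 3={part,t=2,log=-}

1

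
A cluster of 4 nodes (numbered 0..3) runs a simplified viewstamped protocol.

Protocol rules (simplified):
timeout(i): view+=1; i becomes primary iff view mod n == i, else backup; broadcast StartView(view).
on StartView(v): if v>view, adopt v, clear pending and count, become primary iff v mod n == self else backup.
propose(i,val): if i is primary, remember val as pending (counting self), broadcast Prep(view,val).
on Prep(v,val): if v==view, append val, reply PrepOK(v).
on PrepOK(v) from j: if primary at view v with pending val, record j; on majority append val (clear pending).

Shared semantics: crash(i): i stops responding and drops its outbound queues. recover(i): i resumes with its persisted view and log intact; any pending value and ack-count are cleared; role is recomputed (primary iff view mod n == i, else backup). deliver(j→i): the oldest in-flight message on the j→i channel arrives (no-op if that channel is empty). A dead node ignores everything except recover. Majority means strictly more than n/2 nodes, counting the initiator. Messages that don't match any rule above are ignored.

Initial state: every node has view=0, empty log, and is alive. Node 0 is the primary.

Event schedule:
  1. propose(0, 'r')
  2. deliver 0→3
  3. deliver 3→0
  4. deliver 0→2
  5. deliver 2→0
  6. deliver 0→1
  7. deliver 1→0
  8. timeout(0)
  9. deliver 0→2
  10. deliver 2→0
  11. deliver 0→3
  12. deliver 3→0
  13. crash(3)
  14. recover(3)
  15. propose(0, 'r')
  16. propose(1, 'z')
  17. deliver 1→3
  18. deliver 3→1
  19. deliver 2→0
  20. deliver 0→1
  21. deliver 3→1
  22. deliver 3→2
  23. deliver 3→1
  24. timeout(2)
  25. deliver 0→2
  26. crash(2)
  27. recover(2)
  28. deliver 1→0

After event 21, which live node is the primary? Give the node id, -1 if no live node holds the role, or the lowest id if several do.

e1 propose(0,'r'): ·
e2 deliver 0→3: 3[back,v=0,r]
e3 deliver 3→0: ·
e4 deliver 0→2: 2[back,v=0,r]
e5 deliver 2→0: 0[prim,v=0,r]
e6 deliver 0→1: 1[back,v=0,r]
e7 deliver 1→0: ·
e8 timeout(0): 0[back,v=1,r]
e9 deliver 0→2: 2[back,v=1,r]
e10 deliver 2→0: ·
e11 deliver 0→3: 3[back,v=1,r]
e12 deliver 3→0: ·
e13 crash(3): 3[✗back,v=1,r]
e14 recover(3): 3[back,v=1,r]
e15 propose(0,'r'): ·
e16 propose(1,'z'): ·
e17 deliver 1→3: ·
e18 deliver 3→1: ·
e19 deliver 2→0: ·
e20 deliver 0→1: 1[prim,v=1,r]
e21 deliver 3→1: ·

1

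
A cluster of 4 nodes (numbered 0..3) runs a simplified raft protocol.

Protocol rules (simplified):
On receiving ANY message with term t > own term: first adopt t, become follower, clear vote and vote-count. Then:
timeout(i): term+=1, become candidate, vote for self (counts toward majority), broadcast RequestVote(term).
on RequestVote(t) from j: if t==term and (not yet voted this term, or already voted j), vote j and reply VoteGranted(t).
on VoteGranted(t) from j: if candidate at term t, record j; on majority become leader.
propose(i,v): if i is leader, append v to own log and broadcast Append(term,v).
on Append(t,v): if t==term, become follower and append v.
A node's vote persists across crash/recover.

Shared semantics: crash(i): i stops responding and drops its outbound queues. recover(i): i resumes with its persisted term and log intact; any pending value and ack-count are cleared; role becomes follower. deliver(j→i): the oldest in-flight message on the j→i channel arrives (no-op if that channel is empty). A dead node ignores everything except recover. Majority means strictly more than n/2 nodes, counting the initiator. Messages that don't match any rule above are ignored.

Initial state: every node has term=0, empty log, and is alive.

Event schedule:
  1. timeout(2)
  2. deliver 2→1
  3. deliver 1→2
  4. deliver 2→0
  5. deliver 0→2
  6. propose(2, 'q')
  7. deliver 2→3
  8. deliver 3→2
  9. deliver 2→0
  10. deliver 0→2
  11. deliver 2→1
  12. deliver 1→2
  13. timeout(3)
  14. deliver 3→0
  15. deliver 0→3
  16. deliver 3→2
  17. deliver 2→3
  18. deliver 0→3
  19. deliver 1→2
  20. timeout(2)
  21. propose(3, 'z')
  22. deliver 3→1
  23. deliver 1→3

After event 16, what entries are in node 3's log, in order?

[1] timeout(2) → N2(cand t1 [-])
[2] deliver 2→1 → N1(foll t1 [-])
[3] deliver 1→2 → ∅
[4] deliver 2→0 → N0(foll t1 [-])
[5] deliver 0→2 → N2(lead t1 [-])
[6] propose(2,'q') → N2(lead t1 [q])
[7] deliver 2→3 → N3(foll t1 [-])
[8] deliver 3→2 → ∅
[9] deliver 2→0 → N0(foll t1 [q])
[10] deliver 0→2 → ∅
[11] deliver 2→1 → N1(foll t1 [q])
[12] deliver 1→2 → ∅
[13] timeout(3) → N3(cand t2 [-])
[14] deliver 3→0 → N0(foll t2 [q])
[15] deliver 0→3 → ∅
[16] deliver 3→2 → N2(foll t2 [q])

empty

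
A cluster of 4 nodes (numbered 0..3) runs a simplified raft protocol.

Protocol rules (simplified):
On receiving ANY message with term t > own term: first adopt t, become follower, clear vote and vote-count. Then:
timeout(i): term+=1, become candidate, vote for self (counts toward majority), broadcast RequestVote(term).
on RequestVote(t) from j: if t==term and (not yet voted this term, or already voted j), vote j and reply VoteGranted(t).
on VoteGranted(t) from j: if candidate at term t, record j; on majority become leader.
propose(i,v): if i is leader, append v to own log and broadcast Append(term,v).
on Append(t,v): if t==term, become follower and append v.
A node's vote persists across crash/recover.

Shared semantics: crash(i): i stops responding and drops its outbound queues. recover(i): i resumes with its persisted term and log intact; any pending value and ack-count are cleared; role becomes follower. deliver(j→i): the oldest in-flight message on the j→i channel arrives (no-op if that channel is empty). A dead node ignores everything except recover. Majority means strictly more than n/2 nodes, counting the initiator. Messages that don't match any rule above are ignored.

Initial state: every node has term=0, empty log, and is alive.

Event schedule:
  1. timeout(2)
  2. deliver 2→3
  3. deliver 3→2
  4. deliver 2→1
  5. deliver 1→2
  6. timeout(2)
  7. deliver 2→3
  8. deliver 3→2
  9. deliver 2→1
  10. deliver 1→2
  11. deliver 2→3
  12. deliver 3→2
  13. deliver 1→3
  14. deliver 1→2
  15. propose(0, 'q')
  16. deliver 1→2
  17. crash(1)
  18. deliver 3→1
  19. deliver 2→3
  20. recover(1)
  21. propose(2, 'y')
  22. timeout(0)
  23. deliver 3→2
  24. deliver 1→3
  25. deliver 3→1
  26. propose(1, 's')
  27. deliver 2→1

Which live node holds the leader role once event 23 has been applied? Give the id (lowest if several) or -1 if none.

2

e1 timeout(2): 2[cand,t=1,-]
e2 deliver 2→3: 3[foll,t=1,-]
e3 deliver 3→2: ·
e4 deliver 2→1: 1[foll,t=1,-]
e5 deliver 1→2: 2[lead,t=1,-]
e6 timeout(2): 2[cand,t=2,-]
e7 deliver 2→3: 3[foll,t=2,-]
e8 deliver 3→2: ·
e9 deliver 2→1: 1[foll,t=2,-]
e10 deliver 1→2: 2[lead,t=2,-]
e11 deliver 2→3: ·
e12 deliver 3→2: ·
e13 deliver 1→3: ·
e14 deliver 1→2: ·
e15 propose(0,'q'): ·
e16 deliver 1→2: ·
e17 crash(1): 1[✗foll,t=2,-]
e18 deliver 3→1: ·
e19 deliver 2→3: ·
e20 recover(1): 1[foll,t=2,-]
e21 propose(2,'y'): 2[lead,t=2,y]
e22 timeout(0): 0[cand,t=1,-]
e23 deliver 3→2: ·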